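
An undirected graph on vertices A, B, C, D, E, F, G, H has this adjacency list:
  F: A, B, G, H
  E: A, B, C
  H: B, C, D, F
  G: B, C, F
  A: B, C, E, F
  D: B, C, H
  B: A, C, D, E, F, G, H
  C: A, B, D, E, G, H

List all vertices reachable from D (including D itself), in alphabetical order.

A, B, C, D, E, F, G, H

Start at D.
Its neighbours: B, C, H.
Then their neighbours: A, E, F, G.
Every vertex is now reached.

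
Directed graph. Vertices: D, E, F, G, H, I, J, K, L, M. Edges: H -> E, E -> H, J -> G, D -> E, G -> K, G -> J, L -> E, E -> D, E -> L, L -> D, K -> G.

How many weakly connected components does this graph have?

5

From D: component {D, E, H, L}.
From F: component {F}.
From G: component {G, J, K}.
From I: component {I}.
From M: component {M}.
That's 5 components.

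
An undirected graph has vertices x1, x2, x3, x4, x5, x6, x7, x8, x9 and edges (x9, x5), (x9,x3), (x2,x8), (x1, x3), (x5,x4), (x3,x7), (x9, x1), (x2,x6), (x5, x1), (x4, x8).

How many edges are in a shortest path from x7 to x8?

5

Distance 0: x7.
Distance 1: x3.
Distance 2: x1, x9.
Distance 3: x5.
Distance 4: x4.
Distance 5: x8 — contains x8.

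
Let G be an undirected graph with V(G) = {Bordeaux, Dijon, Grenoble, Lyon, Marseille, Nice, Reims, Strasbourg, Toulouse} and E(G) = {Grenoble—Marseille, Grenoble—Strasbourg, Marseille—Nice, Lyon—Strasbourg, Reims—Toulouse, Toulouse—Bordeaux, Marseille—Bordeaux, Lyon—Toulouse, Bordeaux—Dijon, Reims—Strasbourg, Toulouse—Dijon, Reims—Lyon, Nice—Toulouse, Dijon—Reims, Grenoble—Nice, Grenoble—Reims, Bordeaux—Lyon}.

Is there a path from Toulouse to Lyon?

Explore from Toulouse.
Distance 1: reach Bordeaux, Dijon, Lyon, Nice, Reims.
Found Lyon.

Yes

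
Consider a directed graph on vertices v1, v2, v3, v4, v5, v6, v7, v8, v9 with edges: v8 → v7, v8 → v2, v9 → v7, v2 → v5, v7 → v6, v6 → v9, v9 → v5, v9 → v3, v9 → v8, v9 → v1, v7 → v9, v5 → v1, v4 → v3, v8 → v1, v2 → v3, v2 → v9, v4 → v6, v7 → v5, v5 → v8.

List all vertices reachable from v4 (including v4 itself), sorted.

v1, v2, v3, v4, v5, v6, v7, v8, v9

Start at v4.
Its neighbours: v3, v6.
Then their neighbours: v9.
Then next layer: v1, v5, v7, v8.
Then next layer: v2.
Every vertex is now reached.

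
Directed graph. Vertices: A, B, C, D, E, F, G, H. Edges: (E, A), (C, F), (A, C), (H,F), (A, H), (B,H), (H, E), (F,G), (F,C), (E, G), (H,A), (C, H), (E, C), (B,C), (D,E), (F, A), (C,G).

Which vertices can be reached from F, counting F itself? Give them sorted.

Start at F.
Its neighbours: A, C, G.
Then their neighbours: H.
Then next layer: E.
Nothing further is reachable.

A, C, E, F, G, H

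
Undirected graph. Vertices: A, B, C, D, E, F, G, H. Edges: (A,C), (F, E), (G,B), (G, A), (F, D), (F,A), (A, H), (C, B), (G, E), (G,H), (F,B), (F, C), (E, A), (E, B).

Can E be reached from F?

Explore from F.
Distance 1: reach A, B, C, D, E.
Found E.

Yes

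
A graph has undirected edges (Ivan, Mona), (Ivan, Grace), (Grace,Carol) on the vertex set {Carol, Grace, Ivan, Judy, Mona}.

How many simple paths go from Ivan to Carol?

Ivan–Grace–Carol

1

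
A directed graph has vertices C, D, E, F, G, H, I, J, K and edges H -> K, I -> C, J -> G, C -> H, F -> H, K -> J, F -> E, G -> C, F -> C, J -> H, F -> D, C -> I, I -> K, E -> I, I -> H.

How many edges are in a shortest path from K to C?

3

Distance 0: K.
Distance 1: J.
Distance 2: G, H.
Distance 3: C — contains C.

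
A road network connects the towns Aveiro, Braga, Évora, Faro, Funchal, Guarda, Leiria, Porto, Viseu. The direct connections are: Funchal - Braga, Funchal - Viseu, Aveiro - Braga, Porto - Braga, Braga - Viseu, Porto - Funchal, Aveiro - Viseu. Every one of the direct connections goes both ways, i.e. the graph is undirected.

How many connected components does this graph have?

5

From Aveiro: component {Aveiro, Braga, Funchal, Porto, Viseu}.
From Évora: component {Évora}.
From Faro: component {Faro}.
From Guarda: component {Guarda}.
From Leiria: component {Leiria}.
That's 5 components.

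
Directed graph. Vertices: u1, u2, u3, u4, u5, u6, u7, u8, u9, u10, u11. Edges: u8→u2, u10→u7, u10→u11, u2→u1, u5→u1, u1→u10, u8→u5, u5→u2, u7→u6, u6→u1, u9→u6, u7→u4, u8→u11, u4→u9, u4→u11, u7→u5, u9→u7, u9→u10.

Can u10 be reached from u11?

u11 has no outgoing edges, so nothing is reachable from it.

No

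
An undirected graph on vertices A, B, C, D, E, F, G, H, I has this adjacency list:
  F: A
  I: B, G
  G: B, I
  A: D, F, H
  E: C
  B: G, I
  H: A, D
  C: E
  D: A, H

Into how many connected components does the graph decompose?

3

From A: component {A, D, F, H}.
From B: component {B, G, I}.
From C: component {C, E}.
That's 3 components.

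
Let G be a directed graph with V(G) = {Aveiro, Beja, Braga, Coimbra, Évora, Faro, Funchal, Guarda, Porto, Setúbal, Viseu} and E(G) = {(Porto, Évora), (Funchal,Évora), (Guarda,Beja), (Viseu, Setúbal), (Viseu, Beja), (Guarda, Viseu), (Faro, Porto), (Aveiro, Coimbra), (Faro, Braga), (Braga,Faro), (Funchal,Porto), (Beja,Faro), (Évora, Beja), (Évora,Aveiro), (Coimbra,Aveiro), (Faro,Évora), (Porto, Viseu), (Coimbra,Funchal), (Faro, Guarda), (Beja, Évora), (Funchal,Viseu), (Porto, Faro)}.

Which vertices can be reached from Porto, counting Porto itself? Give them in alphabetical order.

Start at Porto.
Its neighbours: Évora, Faro, Viseu.
Then their neighbours: Aveiro, Beja, Braga, Guarda, Setúbal.
Then next layer: Coimbra.
Then next layer: Funchal.
Every vertex is now reached.

Aveiro, Beja, Braga, Coimbra, Évora, Faro, Funchal, Guarda, Porto, Setúbal, Viseu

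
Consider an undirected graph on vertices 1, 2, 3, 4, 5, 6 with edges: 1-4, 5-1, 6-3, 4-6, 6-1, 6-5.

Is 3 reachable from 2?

2 has no edges, so nothing is reachable from it.

No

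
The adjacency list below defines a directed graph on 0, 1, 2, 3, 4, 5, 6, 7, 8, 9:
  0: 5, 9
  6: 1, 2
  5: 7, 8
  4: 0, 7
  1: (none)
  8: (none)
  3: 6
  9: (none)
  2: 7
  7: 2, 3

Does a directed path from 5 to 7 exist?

Yes

Explore from 5.
Distance 1: reach 7, 8.
Found 7.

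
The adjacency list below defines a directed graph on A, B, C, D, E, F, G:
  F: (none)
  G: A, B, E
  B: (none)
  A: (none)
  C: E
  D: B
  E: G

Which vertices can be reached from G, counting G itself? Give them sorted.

Start at G.
Its neighbours: A, B, E.
Nothing further is reachable.

A, B, E, G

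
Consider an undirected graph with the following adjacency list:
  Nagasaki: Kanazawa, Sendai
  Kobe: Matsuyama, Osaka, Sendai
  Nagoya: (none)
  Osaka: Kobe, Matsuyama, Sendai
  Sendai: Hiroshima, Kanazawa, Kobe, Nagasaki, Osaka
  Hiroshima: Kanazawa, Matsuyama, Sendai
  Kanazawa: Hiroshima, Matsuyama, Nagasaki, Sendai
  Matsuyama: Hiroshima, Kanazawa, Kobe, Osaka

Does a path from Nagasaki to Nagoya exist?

No

Explore from Nagasaki.
Distance 1: reach Kanazawa, Sendai.
Distance 2: reach Hiroshima, Kobe, Matsuyama, Osaka.
The search is exhausted without reaching Nagoya; it lies in a different component.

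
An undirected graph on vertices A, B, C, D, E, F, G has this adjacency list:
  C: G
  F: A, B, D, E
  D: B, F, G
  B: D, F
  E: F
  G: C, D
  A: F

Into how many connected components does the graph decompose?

From A: component {A, B, C, D, E, F, G}.
That's 1 component.

1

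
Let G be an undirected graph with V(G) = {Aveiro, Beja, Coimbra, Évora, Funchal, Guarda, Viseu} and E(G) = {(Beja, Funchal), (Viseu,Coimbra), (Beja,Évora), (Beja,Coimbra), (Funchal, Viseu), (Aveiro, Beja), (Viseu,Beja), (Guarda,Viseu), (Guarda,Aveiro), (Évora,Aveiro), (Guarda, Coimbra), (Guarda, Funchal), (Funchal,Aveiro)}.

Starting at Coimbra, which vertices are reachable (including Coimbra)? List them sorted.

Aveiro, Beja, Coimbra, Évora, Funchal, Guarda, Viseu

Start at Coimbra.
Its neighbours: Beja, Guarda, Viseu.
Then their neighbours: Aveiro, Évora, Funchal.
Every vertex is now reached.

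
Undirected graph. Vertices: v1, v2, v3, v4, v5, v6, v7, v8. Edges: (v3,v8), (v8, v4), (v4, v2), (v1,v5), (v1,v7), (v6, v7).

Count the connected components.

2

From v1: component {v1, v5, v6, v7}.
From v2: component {v2, v3, v4, v8}.
That's 2 components.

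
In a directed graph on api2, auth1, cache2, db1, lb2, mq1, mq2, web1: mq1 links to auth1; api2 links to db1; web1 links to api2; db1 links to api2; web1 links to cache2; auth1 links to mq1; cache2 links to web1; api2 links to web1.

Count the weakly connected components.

4

From api2: component {api2, cache2, db1, web1}.
From auth1: component {auth1, mq1}.
From lb2: component {lb2}.
From mq2: component {mq2}.
That's 4 components.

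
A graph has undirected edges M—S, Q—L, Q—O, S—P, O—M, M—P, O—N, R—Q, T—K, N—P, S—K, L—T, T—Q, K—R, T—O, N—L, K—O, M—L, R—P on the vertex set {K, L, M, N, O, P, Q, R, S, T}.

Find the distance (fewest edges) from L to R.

2

Distance 0: L.
Distance 1: M, N, Q, T.
Distance 2: K, O, P, R, S — contains R.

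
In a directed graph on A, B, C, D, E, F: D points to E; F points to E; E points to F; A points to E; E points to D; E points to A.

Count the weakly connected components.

3

From A: component {A, D, E, F}.
From B: component {B}.
From C: component {C}.
That's 3 components.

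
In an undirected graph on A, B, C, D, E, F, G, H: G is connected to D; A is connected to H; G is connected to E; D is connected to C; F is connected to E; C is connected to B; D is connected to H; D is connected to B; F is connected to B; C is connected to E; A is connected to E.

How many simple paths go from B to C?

7

B–C
B–D–C
B–D–G–E–C
B–D–H–A–E–C
B–F–E–A–H–D–C
B–F–E–C
B–F–E–G–D–C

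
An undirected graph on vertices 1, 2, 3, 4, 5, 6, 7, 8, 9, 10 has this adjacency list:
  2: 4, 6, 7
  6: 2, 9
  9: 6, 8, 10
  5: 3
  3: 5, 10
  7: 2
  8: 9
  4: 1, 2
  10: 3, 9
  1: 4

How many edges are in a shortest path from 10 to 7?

4

Distance 0: 10.
Distance 1: 3, 9.
Distance 2: 5, 6, 8.
Distance 3: 2.
Distance 4: 4, 7 — contains 7.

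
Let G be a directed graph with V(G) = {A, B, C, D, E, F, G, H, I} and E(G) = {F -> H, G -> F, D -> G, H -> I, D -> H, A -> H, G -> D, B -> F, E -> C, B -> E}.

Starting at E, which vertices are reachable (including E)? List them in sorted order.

C, E

Start at E.
Its neighbours: C.
Nothing further is reachable.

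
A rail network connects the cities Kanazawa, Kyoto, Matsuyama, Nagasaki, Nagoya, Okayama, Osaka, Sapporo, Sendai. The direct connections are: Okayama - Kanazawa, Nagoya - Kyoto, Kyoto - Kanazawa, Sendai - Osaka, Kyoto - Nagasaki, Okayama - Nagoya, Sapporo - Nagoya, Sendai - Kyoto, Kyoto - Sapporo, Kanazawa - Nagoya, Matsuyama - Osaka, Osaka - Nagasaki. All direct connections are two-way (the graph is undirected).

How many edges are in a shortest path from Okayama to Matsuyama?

Distance 0: Okayama.
Distance 1: Kanazawa, Nagoya.
Distance 2: Kyoto, Sapporo.
Distance 3: Nagasaki, Sendai.
Distance 4: Osaka.
Distance 5: Matsuyama — contains Matsuyama.

5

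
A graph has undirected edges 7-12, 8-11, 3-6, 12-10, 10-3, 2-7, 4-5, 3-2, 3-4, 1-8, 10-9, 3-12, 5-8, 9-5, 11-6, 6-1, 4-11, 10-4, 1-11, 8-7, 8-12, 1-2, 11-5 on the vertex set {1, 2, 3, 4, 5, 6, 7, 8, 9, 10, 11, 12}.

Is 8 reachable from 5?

Explore from 5.
Distance 1: reach 4, 8, 9, 11.
Found 8.

Yes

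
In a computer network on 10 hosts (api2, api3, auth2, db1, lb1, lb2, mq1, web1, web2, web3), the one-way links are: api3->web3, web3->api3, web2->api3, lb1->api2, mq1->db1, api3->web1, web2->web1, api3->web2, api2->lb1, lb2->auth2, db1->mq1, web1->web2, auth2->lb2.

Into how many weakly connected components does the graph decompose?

From api2: component {api2, lb1}.
From api3: component {api3, web1, web2, web3}.
From auth2: component {auth2, lb2}.
From db1: component {db1, mq1}.
That's 4 components.

4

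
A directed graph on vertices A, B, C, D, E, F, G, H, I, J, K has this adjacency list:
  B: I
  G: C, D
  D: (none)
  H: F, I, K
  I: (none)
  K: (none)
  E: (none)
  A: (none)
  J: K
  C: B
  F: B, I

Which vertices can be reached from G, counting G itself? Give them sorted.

B, C, D, G, I

Start at G.
Its neighbours: C, D.
Then their neighbours: B.
Then next layer: I.
Nothing further is reachable.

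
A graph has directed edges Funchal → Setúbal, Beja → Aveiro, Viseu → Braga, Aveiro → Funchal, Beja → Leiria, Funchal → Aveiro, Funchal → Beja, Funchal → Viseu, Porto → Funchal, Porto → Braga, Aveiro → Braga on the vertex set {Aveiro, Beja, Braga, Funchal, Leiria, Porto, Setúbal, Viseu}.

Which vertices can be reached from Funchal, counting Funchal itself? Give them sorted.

Aveiro, Beja, Braga, Funchal, Leiria, Setúbal, Viseu

Start at Funchal.
Its neighbours: Aveiro, Beja, Setúbal, Viseu.
Then their neighbours: Braga, Leiria.
Nothing further is reachable.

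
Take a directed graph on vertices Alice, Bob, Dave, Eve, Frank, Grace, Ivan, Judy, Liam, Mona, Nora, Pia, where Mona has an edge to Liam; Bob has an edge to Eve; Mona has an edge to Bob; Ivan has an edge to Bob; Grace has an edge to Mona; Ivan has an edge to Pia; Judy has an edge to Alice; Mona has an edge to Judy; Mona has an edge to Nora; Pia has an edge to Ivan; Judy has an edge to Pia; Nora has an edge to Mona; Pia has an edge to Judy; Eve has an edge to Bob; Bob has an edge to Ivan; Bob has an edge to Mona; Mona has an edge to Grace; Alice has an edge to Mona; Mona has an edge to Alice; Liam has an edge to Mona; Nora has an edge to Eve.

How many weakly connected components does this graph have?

From Alice: component {Alice, Bob, Eve, Grace, Ivan, Judy, Liam, Mona, Nora, Pia}.
From Dave: component {Dave}.
From Frank: component {Frank}.
That's 3 components.

3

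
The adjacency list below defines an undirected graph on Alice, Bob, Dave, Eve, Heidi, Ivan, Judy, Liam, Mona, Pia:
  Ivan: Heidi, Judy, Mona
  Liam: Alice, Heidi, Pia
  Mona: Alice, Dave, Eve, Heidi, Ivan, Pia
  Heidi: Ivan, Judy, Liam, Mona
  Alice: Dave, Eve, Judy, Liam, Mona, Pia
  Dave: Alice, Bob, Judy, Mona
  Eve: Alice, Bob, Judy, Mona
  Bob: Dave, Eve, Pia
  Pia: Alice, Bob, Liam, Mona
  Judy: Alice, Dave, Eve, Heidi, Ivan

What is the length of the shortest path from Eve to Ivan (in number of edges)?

2

Distance 0: Eve.
Distance 1: Alice, Bob, Judy, Mona.
Distance 2: Dave, Heidi, Ivan, Liam, Pia — contains Ivan.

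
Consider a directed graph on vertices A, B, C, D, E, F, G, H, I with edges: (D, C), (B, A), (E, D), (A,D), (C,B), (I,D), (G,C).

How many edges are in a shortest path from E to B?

3

Distance 0: E.
Distance 1: D.
Distance 2: C.
Distance 3: B — contains B.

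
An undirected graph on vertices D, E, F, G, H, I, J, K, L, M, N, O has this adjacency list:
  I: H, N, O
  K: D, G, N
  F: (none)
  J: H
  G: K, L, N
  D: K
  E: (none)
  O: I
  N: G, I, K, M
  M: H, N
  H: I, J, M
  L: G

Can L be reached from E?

E has no edges, so nothing is reachable from it.

No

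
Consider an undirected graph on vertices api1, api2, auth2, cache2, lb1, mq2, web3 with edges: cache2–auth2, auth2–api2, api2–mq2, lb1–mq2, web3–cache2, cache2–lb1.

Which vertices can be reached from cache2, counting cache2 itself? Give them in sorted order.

api2, auth2, cache2, lb1, mq2, web3

Start at cache2.
Its neighbours: auth2, lb1, web3.
Then their neighbours: api2, mq2.
Nothing further is reachable.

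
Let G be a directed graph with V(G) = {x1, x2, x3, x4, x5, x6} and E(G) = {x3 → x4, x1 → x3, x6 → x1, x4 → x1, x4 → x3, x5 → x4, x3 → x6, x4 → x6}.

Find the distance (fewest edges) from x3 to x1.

2

Distance 0: x3.
Distance 1: x4, x6.
Distance 2: x1 — contains x1.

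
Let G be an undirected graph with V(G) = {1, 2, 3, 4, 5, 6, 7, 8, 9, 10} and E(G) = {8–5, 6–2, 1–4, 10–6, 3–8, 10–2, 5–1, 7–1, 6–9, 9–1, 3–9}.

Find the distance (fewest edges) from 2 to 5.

4

Distance 0: 2.
Distance 1: 6, 10.
Distance 2: 9.
Distance 3: 1, 3.
Distance 4: 4, 5, 7, 8 — contains 5.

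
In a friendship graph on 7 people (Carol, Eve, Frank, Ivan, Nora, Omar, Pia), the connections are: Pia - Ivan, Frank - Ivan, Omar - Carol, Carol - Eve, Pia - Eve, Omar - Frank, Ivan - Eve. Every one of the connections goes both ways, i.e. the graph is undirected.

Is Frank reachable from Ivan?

Yes

Explore from Ivan.
Distance 1: reach Eve, Frank, Pia.
Found Frank.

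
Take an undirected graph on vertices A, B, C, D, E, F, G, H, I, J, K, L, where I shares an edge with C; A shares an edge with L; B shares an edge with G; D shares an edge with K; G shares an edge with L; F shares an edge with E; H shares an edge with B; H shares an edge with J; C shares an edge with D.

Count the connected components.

From A: component {A, B, G, H, J, L}.
From C: component {C, D, I, K}.
From E: component {E, F}.
That's 3 components.

3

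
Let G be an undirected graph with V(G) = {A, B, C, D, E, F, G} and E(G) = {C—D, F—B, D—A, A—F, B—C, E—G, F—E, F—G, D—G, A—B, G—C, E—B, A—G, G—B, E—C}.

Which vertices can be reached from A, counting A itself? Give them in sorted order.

Start at A.
Its neighbours: B, D, F, G.
Then their neighbours: C, E.
Every vertex is now reached.

A, B, C, D, E, F, G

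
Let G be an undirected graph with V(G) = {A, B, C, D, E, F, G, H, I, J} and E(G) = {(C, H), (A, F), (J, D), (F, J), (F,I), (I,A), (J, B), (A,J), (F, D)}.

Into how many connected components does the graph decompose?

4

From A: component {A, B, D, F, I, J}.
From C: component {C, H}.
From E: component {E}.
From G: component {G}.
That's 4 components.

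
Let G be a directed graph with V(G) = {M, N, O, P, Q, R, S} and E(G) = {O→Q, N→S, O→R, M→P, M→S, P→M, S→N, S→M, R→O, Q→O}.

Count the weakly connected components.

2

From M: component {M, N, P, S}.
From O: component {O, Q, R}.
That's 2 components.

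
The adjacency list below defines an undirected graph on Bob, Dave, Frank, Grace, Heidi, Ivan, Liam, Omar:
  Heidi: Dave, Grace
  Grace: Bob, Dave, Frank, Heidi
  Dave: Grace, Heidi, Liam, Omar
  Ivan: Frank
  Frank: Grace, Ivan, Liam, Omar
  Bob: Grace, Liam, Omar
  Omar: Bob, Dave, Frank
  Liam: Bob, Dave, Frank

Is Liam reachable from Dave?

Explore from Dave.
Distance 1: reach Grace, Heidi, Liam, Omar.
Found Liam.

Yes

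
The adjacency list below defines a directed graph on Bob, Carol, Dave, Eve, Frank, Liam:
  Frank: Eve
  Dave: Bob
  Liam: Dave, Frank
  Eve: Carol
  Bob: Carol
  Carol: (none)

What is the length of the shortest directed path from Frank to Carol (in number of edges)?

2

Distance 0: Frank.
Distance 1: Eve.
Distance 2: Carol — contains Carol.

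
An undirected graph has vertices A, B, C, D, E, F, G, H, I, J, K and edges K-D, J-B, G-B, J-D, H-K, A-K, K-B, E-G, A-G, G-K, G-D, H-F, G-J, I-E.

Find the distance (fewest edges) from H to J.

Distance 0: H.
Distance 1: F, K.
Distance 2: A, B, D, G.
Distance 3: E, J — contains J.

3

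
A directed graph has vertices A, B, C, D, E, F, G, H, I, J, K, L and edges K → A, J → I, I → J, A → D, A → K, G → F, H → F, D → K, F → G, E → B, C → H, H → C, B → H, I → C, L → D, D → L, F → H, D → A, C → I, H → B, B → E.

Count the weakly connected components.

From A: component {A, D, K, L}.
From B: component {B, C, E, F, G, H, I, J}.
That's 2 components.

2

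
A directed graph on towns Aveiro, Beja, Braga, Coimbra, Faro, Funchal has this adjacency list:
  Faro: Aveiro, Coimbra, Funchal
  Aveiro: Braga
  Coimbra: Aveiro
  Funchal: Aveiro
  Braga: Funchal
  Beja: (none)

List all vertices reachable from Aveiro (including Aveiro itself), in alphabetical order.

Start at Aveiro.
Its neighbours: Braga.
Then their neighbours: Funchal.
Nothing further is reachable.

Aveiro, Braga, Funchal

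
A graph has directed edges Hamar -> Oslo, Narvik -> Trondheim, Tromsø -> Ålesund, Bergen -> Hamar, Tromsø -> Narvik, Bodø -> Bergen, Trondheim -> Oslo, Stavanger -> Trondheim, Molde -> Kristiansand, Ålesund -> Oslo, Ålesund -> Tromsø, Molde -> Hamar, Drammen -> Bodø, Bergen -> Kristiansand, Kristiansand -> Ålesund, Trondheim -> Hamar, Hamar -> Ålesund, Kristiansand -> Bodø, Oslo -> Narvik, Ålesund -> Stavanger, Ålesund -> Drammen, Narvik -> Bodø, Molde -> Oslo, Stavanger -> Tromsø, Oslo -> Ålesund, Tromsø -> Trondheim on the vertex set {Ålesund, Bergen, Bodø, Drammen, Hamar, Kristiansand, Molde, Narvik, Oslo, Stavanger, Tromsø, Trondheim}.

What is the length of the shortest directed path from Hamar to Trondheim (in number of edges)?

Distance 0: Hamar.
Distance 1: Ålesund, Oslo.
Distance 2: Drammen, Narvik, Stavanger, Tromsø.
Distance 3: Bodø, Trondheim — contains Trondheim.

3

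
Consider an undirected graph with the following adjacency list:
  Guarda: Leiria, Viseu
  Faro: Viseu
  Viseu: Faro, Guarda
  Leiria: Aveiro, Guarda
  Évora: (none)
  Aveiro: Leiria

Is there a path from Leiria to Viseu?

Yes

Explore from Leiria.
Distance 1: reach Aveiro, Guarda.
Distance 2: reach Viseu.
Found Viseu.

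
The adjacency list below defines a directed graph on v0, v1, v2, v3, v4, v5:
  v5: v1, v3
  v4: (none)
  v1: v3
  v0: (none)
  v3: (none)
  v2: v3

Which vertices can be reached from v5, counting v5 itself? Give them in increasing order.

v1, v3, v5

Start at v5.
Its neighbours: v1, v3.
Nothing further is reachable.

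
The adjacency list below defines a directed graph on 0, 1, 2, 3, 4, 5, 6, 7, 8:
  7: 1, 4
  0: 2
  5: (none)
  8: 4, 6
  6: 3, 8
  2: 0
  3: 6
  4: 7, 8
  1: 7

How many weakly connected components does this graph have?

From 0: component {0, 2}.
From 1: component {1, 3, 4, 6, 7, 8}.
From 5: component {5}.
That's 3 components.

3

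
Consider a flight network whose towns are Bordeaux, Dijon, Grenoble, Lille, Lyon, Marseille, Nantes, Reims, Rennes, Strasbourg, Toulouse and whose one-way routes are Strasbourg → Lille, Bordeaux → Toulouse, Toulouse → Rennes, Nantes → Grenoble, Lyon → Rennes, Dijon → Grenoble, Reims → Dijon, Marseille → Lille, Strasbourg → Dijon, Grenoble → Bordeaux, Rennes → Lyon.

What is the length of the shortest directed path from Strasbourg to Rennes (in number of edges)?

5

Distance 0: Strasbourg.
Distance 1: Dijon, Lille.
Distance 2: Grenoble.
Distance 3: Bordeaux.
Distance 4: Toulouse.
Distance 5: Rennes — contains Rennes.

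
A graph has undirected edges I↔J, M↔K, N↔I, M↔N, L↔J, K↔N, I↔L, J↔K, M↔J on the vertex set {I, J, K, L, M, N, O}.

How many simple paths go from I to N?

I–J–K–M–N
I–J–K–N
I–J–M–K–N
I–J–M–N
I–L–J–K–M–N
I–L–J–K–N
I–L–J–M–K–N
I–L–J–M–N
I–N

9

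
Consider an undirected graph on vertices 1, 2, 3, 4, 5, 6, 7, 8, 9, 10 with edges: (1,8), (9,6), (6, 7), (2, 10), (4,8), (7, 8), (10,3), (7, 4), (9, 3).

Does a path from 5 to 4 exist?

No

5 has no edges, so nothing is reachable from it.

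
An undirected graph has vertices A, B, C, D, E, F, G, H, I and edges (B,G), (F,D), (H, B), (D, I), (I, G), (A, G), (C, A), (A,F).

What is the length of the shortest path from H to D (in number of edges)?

4

Distance 0: H.
Distance 1: B.
Distance 2: G.
Distance 3: A, I.
Distance 4: C, D, F — contains D.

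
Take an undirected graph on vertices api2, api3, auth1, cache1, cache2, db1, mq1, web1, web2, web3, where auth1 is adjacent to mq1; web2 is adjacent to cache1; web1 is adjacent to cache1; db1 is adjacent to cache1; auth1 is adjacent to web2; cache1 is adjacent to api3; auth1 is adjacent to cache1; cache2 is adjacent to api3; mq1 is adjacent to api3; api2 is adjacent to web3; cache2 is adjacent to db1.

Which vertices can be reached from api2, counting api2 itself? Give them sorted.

api2, web3

Start at api2.
Its neighbours: web3.
Nothing further is reachable.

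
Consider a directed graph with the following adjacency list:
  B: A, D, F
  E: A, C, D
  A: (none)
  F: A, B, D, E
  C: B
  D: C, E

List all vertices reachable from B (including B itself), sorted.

Start at B.
Its neighbours: A, D, F.
Then their neighbours: C, E.
Every vertex is now reached.

A, B, C, D, E, F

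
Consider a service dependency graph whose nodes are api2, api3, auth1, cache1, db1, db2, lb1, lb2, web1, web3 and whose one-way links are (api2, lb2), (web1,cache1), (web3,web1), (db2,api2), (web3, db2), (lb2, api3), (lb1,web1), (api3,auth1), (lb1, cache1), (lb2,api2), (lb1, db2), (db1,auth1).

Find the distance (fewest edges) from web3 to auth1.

Distance 0: web3.
Distance 1: db2, web1.
Distance 2: api2, cache1.
Distance 3: lb2.
Distance 4: api3.
Distance 5: auth1 — contains auth1.

5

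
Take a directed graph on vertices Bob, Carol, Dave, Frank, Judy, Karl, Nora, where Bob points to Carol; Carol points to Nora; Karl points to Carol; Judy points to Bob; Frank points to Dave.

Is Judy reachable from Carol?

No

Explore from Carol.
Distance 1: reach Nora.
The search from Carol is exhausted; no directed path reaches Judy.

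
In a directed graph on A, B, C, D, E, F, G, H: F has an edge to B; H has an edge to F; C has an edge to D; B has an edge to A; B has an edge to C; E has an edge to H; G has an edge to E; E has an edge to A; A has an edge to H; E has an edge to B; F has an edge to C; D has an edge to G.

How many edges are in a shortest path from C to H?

4

Distance 0: C.
Distance 1: D.
Distance 2: G.
Distance 3: E.
Distance 4: A, B, H — contains H.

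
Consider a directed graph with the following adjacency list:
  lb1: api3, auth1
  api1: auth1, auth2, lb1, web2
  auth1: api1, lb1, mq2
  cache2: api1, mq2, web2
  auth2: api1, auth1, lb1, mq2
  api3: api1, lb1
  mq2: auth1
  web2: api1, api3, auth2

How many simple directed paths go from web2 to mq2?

web2→api1→auth1→mq2
web2→api1→auth2→auth1→mq2
web2→api1→auth2→lb1→auth1→mq2
web2→api1→auth2→mq2
web2→api1→lb1→auth1→mq2
web2→api3→api1→auth1→mq2
web2→api3→api1→auth2→auth1→mq2
web2→api3→api1→auth2→lb1→auth1→mq2
... and 10 more.

18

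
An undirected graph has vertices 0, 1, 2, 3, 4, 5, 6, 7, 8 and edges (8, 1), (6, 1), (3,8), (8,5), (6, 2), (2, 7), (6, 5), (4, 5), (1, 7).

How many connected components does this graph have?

From 0: component {0}.
From 1: component {1, 2, 3, 4, 5, 6, 7, 8}.
That's 2 components.

2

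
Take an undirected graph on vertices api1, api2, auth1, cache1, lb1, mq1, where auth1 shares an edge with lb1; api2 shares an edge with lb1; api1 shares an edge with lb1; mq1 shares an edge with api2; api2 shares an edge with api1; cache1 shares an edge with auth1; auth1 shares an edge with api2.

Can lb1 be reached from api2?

Yes

Explore from api2.
Distance 1: reach api1, auth1, lb1, mq1.
Found lb1.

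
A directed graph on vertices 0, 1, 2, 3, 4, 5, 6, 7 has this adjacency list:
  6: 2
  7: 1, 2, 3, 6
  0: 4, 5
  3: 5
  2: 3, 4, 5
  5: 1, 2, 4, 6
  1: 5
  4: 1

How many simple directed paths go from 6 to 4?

6→2→3→5→4
6→2→4
6→2→5→4

3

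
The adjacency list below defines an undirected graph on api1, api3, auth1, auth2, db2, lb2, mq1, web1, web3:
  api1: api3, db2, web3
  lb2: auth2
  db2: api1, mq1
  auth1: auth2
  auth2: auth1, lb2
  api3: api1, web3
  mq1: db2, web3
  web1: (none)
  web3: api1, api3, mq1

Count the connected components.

From api1: component {api1, api3, db2, mq1, web3}.
From auth1: component {auth1, auth2, lb2}.
From web1: component {web1}.
That's 3 components.

3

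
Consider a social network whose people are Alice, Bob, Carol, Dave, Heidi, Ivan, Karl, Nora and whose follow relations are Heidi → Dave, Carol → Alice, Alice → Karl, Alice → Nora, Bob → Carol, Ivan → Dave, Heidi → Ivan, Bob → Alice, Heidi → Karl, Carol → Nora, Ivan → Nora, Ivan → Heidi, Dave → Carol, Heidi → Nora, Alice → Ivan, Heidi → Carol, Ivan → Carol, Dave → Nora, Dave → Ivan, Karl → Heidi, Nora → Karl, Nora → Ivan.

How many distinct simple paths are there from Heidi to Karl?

Heidi→Carol→Alice→Ivan→Dave→Nora→Karl
Heidi→Carol→Alice→Ivan→Nora→Karl
Heidi→Carol→Alice→Karl
Heidi→Carol→Alice→Nora→Karl
Heidi→Carol→Nora→Karl
Heidi→Dave→Carol→Alice→Ivan→Nora→Karl
Heidi→Dave→Carol→Alice→Karl
Heidi→Dave→Carol→Alice→Nora→Karl
... and 19 more.

27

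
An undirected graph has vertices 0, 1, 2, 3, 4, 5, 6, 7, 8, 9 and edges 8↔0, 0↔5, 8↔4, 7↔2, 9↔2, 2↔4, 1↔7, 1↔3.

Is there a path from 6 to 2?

6 has no edges, so nothing is reachable from it.

No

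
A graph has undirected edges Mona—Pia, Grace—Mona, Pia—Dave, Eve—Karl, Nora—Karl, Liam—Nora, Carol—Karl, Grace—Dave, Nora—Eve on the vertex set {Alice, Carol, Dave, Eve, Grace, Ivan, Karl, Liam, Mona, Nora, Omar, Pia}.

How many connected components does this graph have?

5

From Alice: component {Alice}.
From Carol: component {Carol, Eve, Karl, Liam, Nora}.
From Dave: component {Dave, Grace, Mona, Pia}.
From Ivan: component {Ivan}.
From Omar: component {Omar}.
That's 5 components.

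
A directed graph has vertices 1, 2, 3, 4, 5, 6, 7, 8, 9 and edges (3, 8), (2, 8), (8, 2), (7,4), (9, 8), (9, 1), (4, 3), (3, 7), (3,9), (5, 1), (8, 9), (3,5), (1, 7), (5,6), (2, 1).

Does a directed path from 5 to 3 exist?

Explore from 5.
Distance 1: reach 1, 6.
Distance 2: reach 7.
Distance 3: reach 4.
Distance 4: reach 3.
Found 3.

Yes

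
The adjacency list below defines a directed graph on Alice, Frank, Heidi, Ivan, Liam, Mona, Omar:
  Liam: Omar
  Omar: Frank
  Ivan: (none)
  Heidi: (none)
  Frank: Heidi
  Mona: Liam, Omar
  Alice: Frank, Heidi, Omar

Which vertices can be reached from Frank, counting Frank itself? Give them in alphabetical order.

Start at Frank.
Its neighbours: Heidi.
Nothing further is reachable.

Frank, Heidi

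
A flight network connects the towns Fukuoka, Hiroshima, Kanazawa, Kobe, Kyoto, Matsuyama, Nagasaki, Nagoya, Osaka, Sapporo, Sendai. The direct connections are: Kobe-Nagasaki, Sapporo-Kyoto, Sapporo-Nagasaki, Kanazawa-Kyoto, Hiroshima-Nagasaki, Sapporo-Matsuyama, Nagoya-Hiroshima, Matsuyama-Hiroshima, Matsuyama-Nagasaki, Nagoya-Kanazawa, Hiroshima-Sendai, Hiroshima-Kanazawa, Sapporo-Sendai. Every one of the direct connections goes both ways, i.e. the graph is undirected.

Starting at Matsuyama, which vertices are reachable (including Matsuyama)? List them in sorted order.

Hiroshima, Kanazawa, Kobe, Kyoto, Matsuyama, Nagasaki, Nagoya, Sapporo, Sendai

Start at Matsuyama.
Its neighbours: Hiroshima, Nagasaki, Sapporo.
Then their neighbours: Kanazawa, Kobe, Kyoto, Nagoya, Sendai.
Nothing further is reachable.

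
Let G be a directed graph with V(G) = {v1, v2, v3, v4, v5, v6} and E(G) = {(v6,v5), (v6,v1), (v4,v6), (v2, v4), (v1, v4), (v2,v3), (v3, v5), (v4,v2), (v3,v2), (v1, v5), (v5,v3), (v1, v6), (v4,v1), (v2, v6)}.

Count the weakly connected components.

1

From v1: component {v1, v2, v3, v4, v5, v6}.
That's 1 component.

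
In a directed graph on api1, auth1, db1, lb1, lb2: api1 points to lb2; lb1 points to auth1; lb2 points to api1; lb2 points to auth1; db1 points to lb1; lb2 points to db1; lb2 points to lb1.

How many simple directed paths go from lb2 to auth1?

3

lb2→auth1
lb2→db1→lb1→auth1
lb2→lb1→auth1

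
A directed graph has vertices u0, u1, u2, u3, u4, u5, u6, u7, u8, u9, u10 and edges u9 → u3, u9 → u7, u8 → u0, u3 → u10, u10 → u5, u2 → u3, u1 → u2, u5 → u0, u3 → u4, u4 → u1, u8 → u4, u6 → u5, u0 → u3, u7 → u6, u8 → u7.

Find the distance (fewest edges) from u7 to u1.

Distance 0: u7.
Distance 1: u6.
Distance 2: u5.
Distance 3: u0.
Distance 4: u3.
Distance 5: u4, u10.
Distance 6: u1 — contains u1.

6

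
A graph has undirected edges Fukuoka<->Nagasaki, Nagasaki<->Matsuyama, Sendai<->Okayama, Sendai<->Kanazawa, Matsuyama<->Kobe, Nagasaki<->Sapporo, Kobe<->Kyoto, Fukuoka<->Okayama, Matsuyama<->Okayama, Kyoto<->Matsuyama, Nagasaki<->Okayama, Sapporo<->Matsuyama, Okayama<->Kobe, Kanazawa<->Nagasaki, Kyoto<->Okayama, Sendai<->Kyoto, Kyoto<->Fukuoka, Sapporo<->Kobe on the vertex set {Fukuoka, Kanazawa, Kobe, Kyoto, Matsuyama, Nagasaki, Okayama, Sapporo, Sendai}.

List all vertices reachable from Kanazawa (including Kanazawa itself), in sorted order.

Start at Kanazawa.
Its neighbours: Nagasaki, Sendai.
Then their neighbours: Fukuoka, Kyoto, Matsuyama, Okayama, Sapporo.
Then next layer: Kobe.
Every vertex is now reached.

Fukuoka, Kanazawa, Kobe, Kyoto, Matsuyama, Nagasaki, Okayama, Sapporo, Sendai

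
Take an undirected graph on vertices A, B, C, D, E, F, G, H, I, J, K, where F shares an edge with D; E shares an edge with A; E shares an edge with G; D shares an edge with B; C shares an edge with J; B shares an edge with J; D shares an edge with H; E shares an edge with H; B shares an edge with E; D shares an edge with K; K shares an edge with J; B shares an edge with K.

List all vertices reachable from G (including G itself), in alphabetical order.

A, B, C, D, E, F, G, H, J, K

Start at G.
Its neighbours: E.
Then their neighbours: A, B, H.
Then next layer: D, J, K.
Then next layer: C, F.
Nothing further is reachable.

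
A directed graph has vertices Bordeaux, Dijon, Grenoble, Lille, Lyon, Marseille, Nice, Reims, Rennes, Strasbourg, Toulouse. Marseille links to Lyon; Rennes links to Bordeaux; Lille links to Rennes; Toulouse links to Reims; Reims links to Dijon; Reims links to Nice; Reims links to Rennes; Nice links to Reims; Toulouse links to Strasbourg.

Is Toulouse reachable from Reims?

No

Explore from Reims.
Distance 1: reach Dijon, Nice, Rennes.
Distance 2: reach Bordeaux.
The search from Reims is exhausted; no directed path reaches Toulouse.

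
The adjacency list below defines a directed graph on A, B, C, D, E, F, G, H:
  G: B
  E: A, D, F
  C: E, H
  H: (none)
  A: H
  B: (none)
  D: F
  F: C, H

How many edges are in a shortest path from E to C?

Distance 0: E.
Distance 1: A, D, F.
Distance 2: C, H — contains C.

2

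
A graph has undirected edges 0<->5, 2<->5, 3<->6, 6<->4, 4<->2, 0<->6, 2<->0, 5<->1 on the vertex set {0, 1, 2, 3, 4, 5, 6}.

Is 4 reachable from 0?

Yes

Explore from 0.
Distance 1: reach 2, 5, 6.
Distance 2: reach 1, 3, 4.
Found 4.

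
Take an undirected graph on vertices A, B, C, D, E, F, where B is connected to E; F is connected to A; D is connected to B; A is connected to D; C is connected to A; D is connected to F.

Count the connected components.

1

From A: component {A, B, C, D, E, F}.
That's 1 component.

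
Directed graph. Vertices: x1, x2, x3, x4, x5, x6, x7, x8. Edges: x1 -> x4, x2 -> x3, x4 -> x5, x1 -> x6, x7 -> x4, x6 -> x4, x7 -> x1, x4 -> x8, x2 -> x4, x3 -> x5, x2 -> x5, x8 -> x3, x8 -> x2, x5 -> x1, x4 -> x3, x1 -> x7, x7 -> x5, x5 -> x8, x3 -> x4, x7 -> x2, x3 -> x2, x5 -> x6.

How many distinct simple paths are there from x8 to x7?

9

x8→x2→x3→x4→x5→x1→x7
x8→x2→x3→x5→x1→x7
x8→x2→x4→x3→x5→x1→x7
x8→x2→x4→x5→x1→x7
x8→x2→x5→x1→x7
x8→x3→x2→x4→x5→x1→x7
x8→x3→x2→x5→x1→x7
x8→x3→x4→x5→x1→x7
x8→x3→x5→x1→x7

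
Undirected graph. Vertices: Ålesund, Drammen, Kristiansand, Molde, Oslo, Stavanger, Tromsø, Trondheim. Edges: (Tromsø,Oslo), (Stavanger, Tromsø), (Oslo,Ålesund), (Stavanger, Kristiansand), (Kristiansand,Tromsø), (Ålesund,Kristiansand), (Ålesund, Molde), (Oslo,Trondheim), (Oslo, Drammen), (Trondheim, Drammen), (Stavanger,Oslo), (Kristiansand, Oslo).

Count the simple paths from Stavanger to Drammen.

14

Stavanger–Kristiansand–Ålesund–Oslo–Drammen
Stavanger–Kristiansand–Ålesund–Oslo–Trondheim–Drammen
Stavanger–Kristiansand–Oslo–Drammen
Stavanger–Kristiansand–Oslo–Trondheim–Drammen
Stavanger–Kristiansand–Tromsø–Oslo–Drammen
Stavanger–Kristiansand–Tromsø–Oslo–Trondheim–Drammen
Stavanger–Oslo–Drammen
Stavanger–Oslo–Trondheim–Drammen
Stavanger–Tromsø–Kristiansand–Ålesund–Oslo–Drammen
Stavanger–Tromsø–Kristiansand–Ålesund–Oslo–Trondheim–Drammen
Stavanger–Tromsø–Kristiansand–Oslo–Drammen
Stavanger–Tromsø–Kristiansand–Oslo–Trondheim–Drammen
Stavanger–Tromsø–Oslo–Drammen
Stavanger–Tromsø–Oslo–Trondheim–Drammen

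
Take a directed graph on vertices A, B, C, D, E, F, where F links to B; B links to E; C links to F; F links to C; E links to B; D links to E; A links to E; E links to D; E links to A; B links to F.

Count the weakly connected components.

From A: component {A, B, C, D, E, F}.
That's 1 component.

1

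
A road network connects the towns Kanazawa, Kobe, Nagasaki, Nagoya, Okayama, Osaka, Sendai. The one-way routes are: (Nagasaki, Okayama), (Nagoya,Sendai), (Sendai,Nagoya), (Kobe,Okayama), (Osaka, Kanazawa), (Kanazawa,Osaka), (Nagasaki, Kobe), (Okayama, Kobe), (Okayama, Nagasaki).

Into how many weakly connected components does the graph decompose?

From Kanazawa: component {Kanazawa, Osaka}.
From Kobe: component {Kobe, Nagasaki, Okayama}.
From Nagoya: component {Nagoya, Sendai}.
That's 3 components.

3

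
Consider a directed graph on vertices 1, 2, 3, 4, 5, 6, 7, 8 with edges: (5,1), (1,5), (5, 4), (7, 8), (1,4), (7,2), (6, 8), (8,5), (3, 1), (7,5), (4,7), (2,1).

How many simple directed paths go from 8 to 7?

8→5→1→4→7
8→5→4→7

2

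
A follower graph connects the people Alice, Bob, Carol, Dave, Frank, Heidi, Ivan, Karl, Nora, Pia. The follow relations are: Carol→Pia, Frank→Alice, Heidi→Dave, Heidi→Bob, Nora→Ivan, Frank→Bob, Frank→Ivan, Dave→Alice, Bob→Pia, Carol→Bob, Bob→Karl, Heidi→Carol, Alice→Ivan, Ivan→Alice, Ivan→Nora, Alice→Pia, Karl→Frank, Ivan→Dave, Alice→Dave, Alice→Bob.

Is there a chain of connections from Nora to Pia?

Explore from Nora.
Distance 1: reach Ivan.
Distance 2: reach Alice, Dave.
Distance 3: reach Bob, Pia.
Found Pia.

Yes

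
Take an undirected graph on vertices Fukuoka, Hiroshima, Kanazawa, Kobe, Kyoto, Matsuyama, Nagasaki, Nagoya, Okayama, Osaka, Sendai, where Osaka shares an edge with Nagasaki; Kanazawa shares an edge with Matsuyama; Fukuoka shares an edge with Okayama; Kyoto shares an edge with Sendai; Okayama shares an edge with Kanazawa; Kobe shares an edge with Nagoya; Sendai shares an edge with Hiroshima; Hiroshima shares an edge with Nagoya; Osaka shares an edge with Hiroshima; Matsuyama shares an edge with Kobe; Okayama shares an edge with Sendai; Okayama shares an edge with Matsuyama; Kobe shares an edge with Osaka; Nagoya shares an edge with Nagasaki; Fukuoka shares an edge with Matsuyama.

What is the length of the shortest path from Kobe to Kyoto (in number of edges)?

4

Distance 0: Kobe.
Distance 1: Matsuyama, Nagoya, Osaka.
Distance 2: Fukuoka, Hiroshima, Kanazawa, Nagasaki, Okayama.
Distance 3: Sendai.
Distance 4: Kyoto — contains Kyoto.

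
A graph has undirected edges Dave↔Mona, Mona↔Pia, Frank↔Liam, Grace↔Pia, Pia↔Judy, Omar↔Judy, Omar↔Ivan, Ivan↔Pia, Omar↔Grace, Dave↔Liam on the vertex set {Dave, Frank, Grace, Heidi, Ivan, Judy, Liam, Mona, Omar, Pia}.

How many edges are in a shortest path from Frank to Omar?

Distance 0: Frank.
Distance 1: Liam.
Distance 2: Dave.
Distance 3: Mona.
Distance 4: Pia.
Distance 5: Grace, Ivan, Judy.
Distance 6: Omar — contains Omar.

6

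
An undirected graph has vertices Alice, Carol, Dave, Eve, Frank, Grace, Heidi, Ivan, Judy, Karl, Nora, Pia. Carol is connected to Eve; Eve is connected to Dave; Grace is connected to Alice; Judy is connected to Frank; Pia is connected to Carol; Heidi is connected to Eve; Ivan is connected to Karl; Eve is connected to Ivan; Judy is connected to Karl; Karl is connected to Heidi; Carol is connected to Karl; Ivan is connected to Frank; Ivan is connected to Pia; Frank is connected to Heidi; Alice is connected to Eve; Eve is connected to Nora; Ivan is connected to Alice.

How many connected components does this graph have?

From Alice: component {Alice, Carol, Dave, Eve, Frank, Grace, Heidi, Ivan, Judy, Karl, Nora, Pia}.
That's 1 component.

1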